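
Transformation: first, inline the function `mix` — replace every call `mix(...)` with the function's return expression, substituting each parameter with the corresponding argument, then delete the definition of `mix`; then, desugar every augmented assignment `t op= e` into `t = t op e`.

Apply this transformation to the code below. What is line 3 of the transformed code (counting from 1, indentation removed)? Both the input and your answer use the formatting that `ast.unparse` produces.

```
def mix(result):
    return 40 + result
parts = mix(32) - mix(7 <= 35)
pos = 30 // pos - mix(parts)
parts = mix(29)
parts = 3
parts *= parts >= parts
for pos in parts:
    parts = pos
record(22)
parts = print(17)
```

Transformed code:
parts = 40 + 32 - (40 + (7 <= 35))
pos = 30 // pos - (40 + parts)
parts = 40 + 29
parts = 3
parts = parts * (parts >= parts)
for pos in parts:
    parts = pos
record(22)
parts = print(17)

parts = 40 + 29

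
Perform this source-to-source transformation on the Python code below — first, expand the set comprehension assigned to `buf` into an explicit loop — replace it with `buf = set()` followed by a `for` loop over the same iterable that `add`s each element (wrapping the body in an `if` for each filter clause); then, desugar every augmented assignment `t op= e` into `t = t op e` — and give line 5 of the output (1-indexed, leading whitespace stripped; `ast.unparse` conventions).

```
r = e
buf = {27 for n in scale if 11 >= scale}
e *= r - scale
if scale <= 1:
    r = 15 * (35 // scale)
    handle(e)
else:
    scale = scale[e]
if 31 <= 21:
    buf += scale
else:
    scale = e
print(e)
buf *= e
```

Transformed code:
r = e
buf = set()
for n in scale:
    if 11 >= scale:
        buf.add(27)
e = e * (r - scale)
if scale <= 1:
    r = 15 * (35 // scale)
    handle(e)
else:
    scale = scale[e]
if 31 <= 21:
    buf = buf + scale
else:
    scale = e
print(e)
buf = buf * e

buf.add(27)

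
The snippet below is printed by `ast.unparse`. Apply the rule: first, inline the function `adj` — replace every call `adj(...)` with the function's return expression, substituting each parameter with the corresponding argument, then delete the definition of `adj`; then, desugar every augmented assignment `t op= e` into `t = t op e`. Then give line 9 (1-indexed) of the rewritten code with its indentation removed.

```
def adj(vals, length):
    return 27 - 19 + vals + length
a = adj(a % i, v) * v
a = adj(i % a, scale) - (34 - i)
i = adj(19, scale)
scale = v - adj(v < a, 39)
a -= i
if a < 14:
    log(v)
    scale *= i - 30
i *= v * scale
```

Transformed code:
a = (27 - 19 + a % i + v) * v
a = 27 - 19 + i % a + scale - (34 - i)
i = 27 - 19 + 19 + scale
scale = v - (27 - 19 + (v < a) + 39)
a = a - i
if a < 14:
    log(v)
    scale = scale * (i - 30)
i = i * (v * scale)

i = i * (v * scale)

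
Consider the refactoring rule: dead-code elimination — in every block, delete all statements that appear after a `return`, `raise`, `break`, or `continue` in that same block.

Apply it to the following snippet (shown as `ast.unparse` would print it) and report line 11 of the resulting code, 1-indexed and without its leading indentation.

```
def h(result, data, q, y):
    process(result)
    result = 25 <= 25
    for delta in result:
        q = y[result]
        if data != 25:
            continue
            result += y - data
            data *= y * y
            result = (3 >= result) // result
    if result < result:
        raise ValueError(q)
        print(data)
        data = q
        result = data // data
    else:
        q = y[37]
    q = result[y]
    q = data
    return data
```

q = y[37]

Transformed code:
def h(result, data, q, y):
    process(result)
    result = 25 <= 25
    for delta in result:
        q = y[result]
        if data != 25:
            continue
    if result < result:
        raise ValueError(q)
    else:
        q = y[37]
    q = result[y]
    q = data
    return data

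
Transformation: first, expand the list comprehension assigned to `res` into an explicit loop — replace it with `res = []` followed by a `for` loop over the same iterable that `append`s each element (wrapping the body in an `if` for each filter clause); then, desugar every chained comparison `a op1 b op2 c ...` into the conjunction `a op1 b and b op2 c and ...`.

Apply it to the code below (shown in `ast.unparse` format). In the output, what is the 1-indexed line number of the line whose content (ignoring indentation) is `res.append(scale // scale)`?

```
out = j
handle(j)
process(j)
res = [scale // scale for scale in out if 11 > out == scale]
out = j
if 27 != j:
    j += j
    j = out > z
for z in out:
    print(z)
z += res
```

Transformed code:
out = j
handle(j)
process(j)
res = []
for scale in out:
    if 11 > out and out == scale:
        res.append(scale // scale)
out = j
if 27 != j:
    j += j
    j = out > z
for z in out:
    print(z)
z += res

7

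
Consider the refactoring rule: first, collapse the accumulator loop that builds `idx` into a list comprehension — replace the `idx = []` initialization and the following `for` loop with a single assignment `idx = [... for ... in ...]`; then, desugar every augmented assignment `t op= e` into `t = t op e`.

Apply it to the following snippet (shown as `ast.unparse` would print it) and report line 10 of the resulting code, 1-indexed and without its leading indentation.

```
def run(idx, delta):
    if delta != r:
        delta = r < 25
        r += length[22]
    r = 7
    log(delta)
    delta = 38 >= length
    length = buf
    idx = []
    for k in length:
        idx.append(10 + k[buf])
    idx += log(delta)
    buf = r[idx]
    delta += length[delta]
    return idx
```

idx = idx + log(delta)

Transformed code:
def run(idx, delta):
    if delta != r:
        delta = r < 25
        r = r + length[22]
    r = 7
    log(delta)
    delta = 38 >= length
    length = buf
    idx = [10 + k[buf] for k in length]
    idx = idx + log(delta)
    buf = r[idx]
    delta = delta + length[delta]
    return idx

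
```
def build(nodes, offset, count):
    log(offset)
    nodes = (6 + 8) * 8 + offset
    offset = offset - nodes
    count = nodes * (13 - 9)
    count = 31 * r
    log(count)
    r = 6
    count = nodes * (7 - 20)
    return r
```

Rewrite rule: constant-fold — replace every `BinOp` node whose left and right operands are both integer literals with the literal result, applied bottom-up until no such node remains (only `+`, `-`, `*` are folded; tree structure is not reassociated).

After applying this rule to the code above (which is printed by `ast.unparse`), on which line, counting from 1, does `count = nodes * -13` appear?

Transformed code:
def build(nodes, offset, count):
    log(offset)
    nodes = 112 + offset
    offset = offset - nodes
    count = nodes * 4
    count = 31 * r
    log(count)
    r = 6
    count = nodes * -13
    return r

9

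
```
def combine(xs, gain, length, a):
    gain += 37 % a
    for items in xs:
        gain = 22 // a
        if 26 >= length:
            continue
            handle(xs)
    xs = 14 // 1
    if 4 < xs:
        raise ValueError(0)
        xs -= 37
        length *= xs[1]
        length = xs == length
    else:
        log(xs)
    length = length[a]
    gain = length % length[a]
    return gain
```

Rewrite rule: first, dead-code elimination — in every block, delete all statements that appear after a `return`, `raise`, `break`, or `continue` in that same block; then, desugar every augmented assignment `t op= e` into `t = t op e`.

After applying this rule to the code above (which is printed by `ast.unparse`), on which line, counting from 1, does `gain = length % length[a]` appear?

13

Transformed code:
def combine(xs, gain, length, a):
    gain = gain + 37 % a
    for items in xs:
        gain = 22 // a
        if 26 >= length:
            continue
    xs = 14 // 1
    if 4 < xs:
        raise ValueError(0)
    else:
        log(xs)
    length = length[a]
    gain = length % length[a]
    return gain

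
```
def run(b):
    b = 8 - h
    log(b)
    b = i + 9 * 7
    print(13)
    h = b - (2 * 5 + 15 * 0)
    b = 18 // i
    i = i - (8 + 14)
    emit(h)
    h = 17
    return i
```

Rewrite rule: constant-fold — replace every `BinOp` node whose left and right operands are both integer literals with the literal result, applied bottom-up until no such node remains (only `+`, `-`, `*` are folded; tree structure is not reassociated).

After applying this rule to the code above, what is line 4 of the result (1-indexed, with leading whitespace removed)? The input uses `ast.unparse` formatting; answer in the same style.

b = i + 63

Transformed code:
def run(b):
    b = 8 - h
    log(b)
    b = i + 63
    print(13)
    h = b - 10
    b = 18 // i
    i = i - 22
    emit(h)
    h = 17
    return i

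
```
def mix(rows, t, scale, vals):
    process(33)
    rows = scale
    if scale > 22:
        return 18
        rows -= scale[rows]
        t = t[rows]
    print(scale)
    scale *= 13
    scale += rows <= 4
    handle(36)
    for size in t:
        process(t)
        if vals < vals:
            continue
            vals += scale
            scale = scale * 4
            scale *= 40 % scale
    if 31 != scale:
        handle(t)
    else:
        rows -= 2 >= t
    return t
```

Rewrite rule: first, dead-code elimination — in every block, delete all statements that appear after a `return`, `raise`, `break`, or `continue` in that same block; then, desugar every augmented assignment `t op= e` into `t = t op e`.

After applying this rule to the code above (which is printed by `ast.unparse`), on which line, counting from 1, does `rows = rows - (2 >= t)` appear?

17

Transformed code:
def mix(rows, t, scale, vals):
    process(33)
    rows = scale
    if scale > 22:
        return 18
    print(scale)
    scale = scale * 13
    scale = scale + (rows <= 4)
    handle(36)
    for size in t:
        process(t)
        if vals < vals:
            continue
    if 31 != scale:
        handle(t)
    else:
        rows = rows - (2 >= t)
    return t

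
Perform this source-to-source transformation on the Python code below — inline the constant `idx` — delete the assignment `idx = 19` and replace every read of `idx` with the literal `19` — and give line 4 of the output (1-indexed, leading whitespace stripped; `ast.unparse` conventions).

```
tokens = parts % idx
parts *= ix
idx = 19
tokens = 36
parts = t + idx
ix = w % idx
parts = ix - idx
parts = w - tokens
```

Transformed code:
tokens = parts % 19
parts *= ix
tokens = 36
parts = t + 19
ix = w % 19
parts = ix - 19
parts = w - tokens

parts = t + 19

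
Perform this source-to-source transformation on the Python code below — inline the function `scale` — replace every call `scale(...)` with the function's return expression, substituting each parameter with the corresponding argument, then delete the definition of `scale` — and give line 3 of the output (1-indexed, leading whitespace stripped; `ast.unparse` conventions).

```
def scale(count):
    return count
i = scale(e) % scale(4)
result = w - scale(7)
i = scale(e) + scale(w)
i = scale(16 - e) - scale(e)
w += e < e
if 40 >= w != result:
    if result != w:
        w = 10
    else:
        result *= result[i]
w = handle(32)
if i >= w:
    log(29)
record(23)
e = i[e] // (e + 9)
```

Transformed code:
i = e % 4
result = w - 7
i = e + w
i = 16 - e - e
w += e < e
if 40 >= w != result:
    if result != w:
        w = 10
    else:
        result *= result[i]
w = handle(32)
if i >= w:
    log(29)
record(23)
e = i[e] // (e + 9)

i = e + w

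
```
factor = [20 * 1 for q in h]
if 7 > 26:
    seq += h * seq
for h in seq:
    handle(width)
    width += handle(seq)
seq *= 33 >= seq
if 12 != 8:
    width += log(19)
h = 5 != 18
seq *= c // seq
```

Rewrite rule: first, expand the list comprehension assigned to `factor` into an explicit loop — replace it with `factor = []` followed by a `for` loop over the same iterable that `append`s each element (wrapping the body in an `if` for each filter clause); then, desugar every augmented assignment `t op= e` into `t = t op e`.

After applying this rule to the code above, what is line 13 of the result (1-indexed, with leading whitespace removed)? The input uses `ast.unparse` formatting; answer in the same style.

seq = seq * (c // seq)

Transformed code:
factor = []
for q in h:
    factor.append(20 * 1)
if 7 > 26:
    seq = seq + h * seq
for h in seq:
    handle(width)
    width = width + handle(seq)
seq = seq * (33 >= seq)
if 12 != 8:
    width = width + log(19)
h = 5 != 18
seq = seq * (c // seq)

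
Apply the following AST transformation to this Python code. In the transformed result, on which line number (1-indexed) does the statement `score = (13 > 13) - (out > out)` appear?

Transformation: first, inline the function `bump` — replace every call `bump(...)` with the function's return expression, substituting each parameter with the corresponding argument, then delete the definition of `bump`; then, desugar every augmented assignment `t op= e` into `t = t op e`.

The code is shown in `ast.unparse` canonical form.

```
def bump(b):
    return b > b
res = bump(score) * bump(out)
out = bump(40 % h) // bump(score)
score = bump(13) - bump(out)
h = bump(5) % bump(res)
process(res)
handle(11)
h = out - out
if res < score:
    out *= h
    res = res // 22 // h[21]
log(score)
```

Transformed code:
res = (score > score) * (out > out)
out = (40 % h > 40 % h) // (score > score)
score = (13 > 13) - (out > out)
h = (5 > 5) % (res > res)
process(res)
handle(11)
h = out - out
if res < score:
    out = out * h
    res = res // 22 // h[21]
log(score)

3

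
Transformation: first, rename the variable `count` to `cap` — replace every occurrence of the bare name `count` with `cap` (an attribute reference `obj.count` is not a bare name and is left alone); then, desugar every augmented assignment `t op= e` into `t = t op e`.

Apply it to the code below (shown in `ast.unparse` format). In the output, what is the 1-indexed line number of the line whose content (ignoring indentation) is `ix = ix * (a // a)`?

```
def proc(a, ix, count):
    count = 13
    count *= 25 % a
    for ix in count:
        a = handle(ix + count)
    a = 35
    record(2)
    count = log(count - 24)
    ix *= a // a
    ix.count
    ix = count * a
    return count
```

9

Transformed code:
def proc(a, ix, cap):
    cap = 13
    cap = cap * (25 % a)
    for ix in cap:
        a = handle(ix + cap)
    a = 35
    record(2)
    cap = log(cap - 24)
    ix = ix * (a // a)
    ix.count
    ix = cap * a
    return cap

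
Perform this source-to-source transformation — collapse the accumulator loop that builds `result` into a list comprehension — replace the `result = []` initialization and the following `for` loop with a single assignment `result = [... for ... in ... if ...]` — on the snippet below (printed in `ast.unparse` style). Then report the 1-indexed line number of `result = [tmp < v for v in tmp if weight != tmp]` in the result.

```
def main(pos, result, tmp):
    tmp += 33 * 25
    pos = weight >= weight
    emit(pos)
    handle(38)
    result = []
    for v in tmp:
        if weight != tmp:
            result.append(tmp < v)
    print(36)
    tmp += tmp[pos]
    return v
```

Transformed code:
def main(pos, result, tmp):
    tmp += 33 * 25
    pos = weight >= weight
    emit(pos)
    handle(38)
    result = [tmp < v for v in tmp if weight != tmp]
    print(36)
    tmp += tmp[pos]
    return v

6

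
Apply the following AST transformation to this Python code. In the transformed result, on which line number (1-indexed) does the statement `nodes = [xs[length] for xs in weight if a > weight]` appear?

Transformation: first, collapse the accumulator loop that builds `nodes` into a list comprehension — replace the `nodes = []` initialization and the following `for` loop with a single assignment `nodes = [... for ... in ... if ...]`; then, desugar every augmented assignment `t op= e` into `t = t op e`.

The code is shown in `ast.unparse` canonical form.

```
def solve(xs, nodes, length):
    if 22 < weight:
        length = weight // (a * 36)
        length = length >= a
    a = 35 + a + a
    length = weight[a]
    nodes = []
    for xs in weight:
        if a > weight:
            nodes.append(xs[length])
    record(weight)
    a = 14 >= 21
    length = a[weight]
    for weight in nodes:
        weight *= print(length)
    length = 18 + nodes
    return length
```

Transformed code:
def solve(xs, nodes, length):
    if 22 < weight:
        length = weight // (a * 36)
        length = length >= a
    a = 35 + a + a
    length = weight[a]
    nodes = [xs[length] for xs in weight if a > weight]
    record(weight)
    a = 14 >= 21
    length = a[weight]
    for weight in nodes:
        weight = weight * print(length)
    length = 18 + nodes
    return length

7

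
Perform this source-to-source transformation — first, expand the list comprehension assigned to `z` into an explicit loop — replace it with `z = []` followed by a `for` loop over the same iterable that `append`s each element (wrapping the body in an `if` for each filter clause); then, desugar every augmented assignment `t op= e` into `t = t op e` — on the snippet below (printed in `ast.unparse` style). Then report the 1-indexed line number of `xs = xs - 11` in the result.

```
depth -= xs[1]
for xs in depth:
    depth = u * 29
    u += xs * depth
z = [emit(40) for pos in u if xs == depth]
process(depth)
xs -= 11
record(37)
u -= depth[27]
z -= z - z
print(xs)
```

10

Transformed code:
depth = depth - xs[1]
for xs in depth:
    depth = u * 29
    u = u + xs * depth
z = []
for pos in u:
    if xs == depth:
        z.append(emit(40))
process(depth)
xs = xs - 11
record(37)
u = u - depth[27]
z = z - (z - z)
print(xs)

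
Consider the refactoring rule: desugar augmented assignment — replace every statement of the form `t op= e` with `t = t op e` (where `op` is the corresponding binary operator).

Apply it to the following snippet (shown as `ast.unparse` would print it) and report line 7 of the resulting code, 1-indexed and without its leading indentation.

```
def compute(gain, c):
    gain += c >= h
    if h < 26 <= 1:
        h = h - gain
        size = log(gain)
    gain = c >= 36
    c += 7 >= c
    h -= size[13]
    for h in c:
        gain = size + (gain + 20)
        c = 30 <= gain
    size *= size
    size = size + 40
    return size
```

Transformed code:
def compute(gain, c):
    gain = gain + (c >= h)
    if h < 26 <= 1:
        h = h - gain
        size = log(gain)
    gain = c >= 36
    c = c + (7 >= c)
    h = h - size[13]
    for h in c:
        gain = size + (gain + 20)
        c = 30 <= gain
    size = size * size
    size = size + 40
    return size

c = c + (7 >= c)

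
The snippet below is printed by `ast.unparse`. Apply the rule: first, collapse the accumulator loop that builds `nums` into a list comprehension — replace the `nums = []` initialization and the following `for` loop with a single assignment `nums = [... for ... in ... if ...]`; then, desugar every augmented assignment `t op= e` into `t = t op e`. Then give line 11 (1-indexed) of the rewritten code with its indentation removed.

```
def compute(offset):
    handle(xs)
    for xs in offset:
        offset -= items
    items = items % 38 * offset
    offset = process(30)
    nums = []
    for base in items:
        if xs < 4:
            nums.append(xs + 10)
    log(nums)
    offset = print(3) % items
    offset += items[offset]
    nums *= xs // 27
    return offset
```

Transformed code:
def compute(offset):
    handle(xs)
    for xs in offset:
        offset = offset - items
    items = items % 38 * offset
    offset = process(30)
    nums = [xs + 10 for base in items if xs < 4]
    log(nums)
    offset = print(3) % items
    offset = offset + items[offset]
    nums = nums * (xs // 27)
    return offset

nums = nums * (xs // 27)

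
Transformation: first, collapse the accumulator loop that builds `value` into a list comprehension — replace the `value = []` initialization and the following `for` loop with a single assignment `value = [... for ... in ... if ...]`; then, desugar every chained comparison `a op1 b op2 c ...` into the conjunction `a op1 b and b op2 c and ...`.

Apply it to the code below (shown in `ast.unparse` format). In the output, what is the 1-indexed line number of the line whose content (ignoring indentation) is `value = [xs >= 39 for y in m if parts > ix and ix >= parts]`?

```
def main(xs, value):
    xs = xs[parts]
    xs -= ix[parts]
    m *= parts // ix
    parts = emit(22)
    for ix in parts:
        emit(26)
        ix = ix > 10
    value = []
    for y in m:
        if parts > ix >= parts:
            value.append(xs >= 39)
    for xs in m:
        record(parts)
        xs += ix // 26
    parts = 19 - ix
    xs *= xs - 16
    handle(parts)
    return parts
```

9

Transformed code:
def main(xs, value):
    xs = xs[parts]
    xs -= ix[parts]
    m *= parts // ix
    parts = emit(22)
    for ix in parts:
        emit(26)
        ix = ix > 10
    value = [xs >= 39 for y in m if parts > ix and ix >= parts]
    for xs in m:
        record(parts)
        xs += ix // 26
    parts = 19 - ix
    xs *= xs - 16
    handle(parts)
    return parts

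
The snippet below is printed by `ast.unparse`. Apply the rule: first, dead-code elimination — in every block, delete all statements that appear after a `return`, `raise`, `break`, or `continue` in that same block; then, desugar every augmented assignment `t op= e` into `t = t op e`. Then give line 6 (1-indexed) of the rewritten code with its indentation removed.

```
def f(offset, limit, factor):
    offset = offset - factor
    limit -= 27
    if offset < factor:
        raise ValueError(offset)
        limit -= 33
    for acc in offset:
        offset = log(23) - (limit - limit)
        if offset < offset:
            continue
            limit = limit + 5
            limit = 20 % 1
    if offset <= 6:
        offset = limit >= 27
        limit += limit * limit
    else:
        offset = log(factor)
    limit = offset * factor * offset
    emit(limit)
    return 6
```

Transformed code:
def f(offset, limit, factor):
    offset = offset - factor
    limit = limit - 27
    if offset < factor:
        raise ValueError(offset)
    for acc in offset:
        offset = log(23) - (limit - limit)
        if offset < offset:
            continue
    if offset <= 6:
        offset = limit >= 27
        limit = limit + limit * limit
    else:
        offset = log(factor)
    limit = offset * factor * offset
    emit(limit)
    return 6

for acc in offset:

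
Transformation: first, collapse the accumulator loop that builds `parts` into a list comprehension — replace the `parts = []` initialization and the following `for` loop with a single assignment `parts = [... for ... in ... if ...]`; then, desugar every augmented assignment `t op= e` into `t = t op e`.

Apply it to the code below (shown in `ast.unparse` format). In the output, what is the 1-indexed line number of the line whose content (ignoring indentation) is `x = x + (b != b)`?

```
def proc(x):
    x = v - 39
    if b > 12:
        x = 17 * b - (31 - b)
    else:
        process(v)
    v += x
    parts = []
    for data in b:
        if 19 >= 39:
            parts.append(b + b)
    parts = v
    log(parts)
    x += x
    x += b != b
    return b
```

Transformed code:
def proc(x):
    x = v - 39
    if b > 12:
        x = 17 * b - (31 - b)
    else:
        process(v)
    v = v + x
    parts = [b + b for data in b if 19 >= 39]
    parts = v
    log(parts)
    x = x + x
    x = x + (b != b)
    return b

12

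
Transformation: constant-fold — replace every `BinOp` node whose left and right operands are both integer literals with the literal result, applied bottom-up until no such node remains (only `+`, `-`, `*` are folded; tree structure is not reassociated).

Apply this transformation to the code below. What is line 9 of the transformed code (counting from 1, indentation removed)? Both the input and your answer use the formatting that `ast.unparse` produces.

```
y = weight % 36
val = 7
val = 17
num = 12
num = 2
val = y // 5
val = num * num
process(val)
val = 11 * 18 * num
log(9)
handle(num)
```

val = 198 * num

Transformed code:
y = weight % 36
val = 7
val = 17
num = 12
num = 2
val = y // 5
val = num * num
process(val)
val = 198 * num
log(9)
handle(num)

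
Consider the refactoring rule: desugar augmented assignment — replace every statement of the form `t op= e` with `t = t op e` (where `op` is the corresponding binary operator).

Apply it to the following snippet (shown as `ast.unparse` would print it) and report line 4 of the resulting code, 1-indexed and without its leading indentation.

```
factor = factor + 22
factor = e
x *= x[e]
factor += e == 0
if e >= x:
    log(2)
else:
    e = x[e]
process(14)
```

Transformed code:
factor = factor + 22
factor = e
x = x * x[e]
factor = factor + (e == 0)
if e >= x:
    log(2)
else:
    e = x[e]
process(14)

factor = factor + (e == 0)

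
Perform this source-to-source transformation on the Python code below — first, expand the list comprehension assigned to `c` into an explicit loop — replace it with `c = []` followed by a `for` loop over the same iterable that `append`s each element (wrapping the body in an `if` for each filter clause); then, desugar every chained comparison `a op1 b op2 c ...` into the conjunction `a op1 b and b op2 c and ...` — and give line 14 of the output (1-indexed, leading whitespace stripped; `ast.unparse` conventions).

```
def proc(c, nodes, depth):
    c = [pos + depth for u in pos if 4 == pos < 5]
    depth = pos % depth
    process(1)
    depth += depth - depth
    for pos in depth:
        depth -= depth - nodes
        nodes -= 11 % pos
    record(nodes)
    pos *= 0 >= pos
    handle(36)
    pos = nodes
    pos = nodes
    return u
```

handle(36)

Transformed code:
def proc(c, nodes, depth):
    c = []
    for u in pos:
        if 4 == pos and pos < 5:
            c.append(pos + depth)
    depth = pos % depth
    process(1)
    depth += depth - depth
    for pos in depth:
        depth -= depth - nodes
        nodes -= 11 % pos
    record(nodes)
    pos *= 0 >= pos
    handle(36)
    pos = nodes
    pos = nodes
    return u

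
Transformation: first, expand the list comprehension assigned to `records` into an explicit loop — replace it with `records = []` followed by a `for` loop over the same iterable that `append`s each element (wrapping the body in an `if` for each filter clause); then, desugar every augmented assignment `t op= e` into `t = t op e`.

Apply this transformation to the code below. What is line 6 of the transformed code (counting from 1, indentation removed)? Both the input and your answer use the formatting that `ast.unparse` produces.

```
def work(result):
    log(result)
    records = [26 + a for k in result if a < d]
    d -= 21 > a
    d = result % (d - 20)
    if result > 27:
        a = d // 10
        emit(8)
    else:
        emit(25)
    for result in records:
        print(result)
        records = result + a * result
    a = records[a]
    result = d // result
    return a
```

Transformed code:
def work(result):
    log(result)
    records = []
    for k in result:
        if a < d:
            records.append(26 + a)
    d = d - (21 > a)
    d = result % (d - 20)
    if result > 27:
        a = d // 10
        emit(8)
    else:
        emit(25)
    for result in records:
        print(result)
        records = result + a * result
    a = records[a]
    result = d // result
    return a

records.append(26 + a)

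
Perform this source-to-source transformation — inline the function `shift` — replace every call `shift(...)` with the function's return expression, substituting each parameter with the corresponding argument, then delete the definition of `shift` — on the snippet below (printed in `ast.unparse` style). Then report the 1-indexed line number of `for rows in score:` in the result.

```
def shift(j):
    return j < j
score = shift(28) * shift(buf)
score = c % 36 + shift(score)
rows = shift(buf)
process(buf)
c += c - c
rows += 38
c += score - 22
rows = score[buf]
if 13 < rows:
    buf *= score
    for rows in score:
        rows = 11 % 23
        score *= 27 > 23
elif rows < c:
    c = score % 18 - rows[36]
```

11

Transformed code:
score = (28 < 28) * (buf < buf)
score = c % 36 + (score < score)
rows = buf < buf
process(buf)
c += c - c
rows += 38
c += score - 22
rows = score[buf]
if 13 < rows:
    buf *= score
    for rows in score:
        rows = 11 % 23
        score *= 27 > 23
elif rows < c:
    c = score % 18 - rows[36]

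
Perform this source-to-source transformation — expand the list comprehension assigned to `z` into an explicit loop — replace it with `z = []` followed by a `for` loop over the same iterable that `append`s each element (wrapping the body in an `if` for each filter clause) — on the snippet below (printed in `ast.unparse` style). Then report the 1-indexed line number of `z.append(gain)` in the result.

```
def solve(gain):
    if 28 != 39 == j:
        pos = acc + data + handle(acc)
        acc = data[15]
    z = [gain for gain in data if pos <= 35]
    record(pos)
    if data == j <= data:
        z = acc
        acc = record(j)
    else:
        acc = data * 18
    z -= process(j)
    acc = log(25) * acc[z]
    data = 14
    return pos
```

8

Transformed code:
def solve(gain):
    if 28 != 39 == j:
        pos = acc + data + handle(acc)
        acc = data[15]
    z = []
    for gain in data:
        if pos <= 35:
            z.append(gain)
    record(pos)
    if data == j <= data:
        z = acc
        acc = record(j)
    else:
        acc = data * 18
    z -= process(j)
    acc = log(25) * acc[z]
    data = 14
    return pos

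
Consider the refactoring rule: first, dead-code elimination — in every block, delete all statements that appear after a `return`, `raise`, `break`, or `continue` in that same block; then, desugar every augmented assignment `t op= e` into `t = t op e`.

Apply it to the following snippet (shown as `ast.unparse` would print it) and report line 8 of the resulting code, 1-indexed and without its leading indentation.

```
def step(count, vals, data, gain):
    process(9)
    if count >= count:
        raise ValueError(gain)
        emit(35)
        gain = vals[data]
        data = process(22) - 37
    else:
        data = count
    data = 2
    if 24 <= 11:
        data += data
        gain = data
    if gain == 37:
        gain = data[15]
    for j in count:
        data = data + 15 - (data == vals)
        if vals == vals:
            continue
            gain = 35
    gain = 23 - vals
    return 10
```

Transformed code:
def step(count, vals, data, gain):
    process(9)
    if count >= count:
        raise ValueError(gain)
    else:
        data = count
    data = 2
    if 24 <= 11:
        data = data + data
        gain = data
    if gain == 37:
        gain = data[15]
    for j in count:
        data = data + 15 - (data == vals)
        if vals == vals:
            continue
    gain = 23 - vals
    return 10

if 24 <= 11:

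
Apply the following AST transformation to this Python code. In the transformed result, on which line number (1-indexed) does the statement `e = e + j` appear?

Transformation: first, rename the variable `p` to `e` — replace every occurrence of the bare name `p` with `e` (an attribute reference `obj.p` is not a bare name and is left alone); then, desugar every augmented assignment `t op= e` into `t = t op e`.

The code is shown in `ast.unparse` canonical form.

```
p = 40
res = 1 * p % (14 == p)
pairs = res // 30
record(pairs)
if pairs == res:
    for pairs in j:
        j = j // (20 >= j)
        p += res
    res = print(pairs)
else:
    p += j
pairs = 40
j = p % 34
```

11

Transformed code:
e = 40
res = 1 * e % (14 == e)
pairs = res // 30
record(pairs)
if pairs == res:
    for pairs in j:
        j = j // (20 >= j)
        e = e + res
    res = print(pairs)
else:
    e = e + j
pairs = 40
j = e % 34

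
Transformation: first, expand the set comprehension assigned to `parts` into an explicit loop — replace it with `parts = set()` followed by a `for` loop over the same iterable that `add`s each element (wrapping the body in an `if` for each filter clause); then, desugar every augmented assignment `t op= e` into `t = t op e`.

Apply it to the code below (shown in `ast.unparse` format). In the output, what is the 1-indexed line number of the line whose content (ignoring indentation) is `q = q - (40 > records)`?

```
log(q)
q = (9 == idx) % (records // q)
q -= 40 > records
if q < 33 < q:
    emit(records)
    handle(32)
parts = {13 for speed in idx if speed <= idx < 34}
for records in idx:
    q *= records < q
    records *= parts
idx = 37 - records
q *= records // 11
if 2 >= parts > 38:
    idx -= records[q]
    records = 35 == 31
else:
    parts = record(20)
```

3

Transformed code:
log(q)
q = (9 == idx) % (records // q)
q = q - (40 > records)
if q < 33 < q:
    emit(records)
    handle(32)
parts = set()
for speed in idx:
    if speed <= idx < 34:
        parts.add(13)
for records in idx:
    q = q * (records < q)
    records = records * parts
idx = 37 - records
q = q * (records // 11)
if 2 >= parts > 38:
    idx = idx - records[q]
    records = 35 == 31
else:
    parts = record(20)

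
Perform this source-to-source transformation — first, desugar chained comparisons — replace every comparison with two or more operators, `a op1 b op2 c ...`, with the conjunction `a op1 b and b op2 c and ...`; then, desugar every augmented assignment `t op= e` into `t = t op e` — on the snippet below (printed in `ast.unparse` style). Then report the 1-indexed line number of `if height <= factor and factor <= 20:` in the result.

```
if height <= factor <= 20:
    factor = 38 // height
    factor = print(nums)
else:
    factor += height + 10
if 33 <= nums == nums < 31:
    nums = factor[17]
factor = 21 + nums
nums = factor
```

1

Transformed code:
if height <= factor and factor <= 20:
    factor = 38 // height
    factor = print(nums)
else:
    factor = factor + (height + 10)
if 33 <= nums and nums == nums and (nums < 31):
    nums = factor[17]
factor = 21 + nums
nums = factor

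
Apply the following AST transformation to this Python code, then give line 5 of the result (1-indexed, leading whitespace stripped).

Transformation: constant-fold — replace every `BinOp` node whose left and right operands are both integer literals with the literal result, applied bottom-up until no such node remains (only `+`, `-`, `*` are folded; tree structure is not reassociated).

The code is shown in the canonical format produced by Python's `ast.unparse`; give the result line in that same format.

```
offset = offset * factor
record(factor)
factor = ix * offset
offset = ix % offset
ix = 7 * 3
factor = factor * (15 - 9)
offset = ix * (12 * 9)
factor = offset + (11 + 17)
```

Transformed code:
offset = offset * factor
record(factor)
factor = ix * offset
offset = ix % offset
ix = 21
factor = factor * 6
offset = ix * 108
factor = offset + 28

ix = 21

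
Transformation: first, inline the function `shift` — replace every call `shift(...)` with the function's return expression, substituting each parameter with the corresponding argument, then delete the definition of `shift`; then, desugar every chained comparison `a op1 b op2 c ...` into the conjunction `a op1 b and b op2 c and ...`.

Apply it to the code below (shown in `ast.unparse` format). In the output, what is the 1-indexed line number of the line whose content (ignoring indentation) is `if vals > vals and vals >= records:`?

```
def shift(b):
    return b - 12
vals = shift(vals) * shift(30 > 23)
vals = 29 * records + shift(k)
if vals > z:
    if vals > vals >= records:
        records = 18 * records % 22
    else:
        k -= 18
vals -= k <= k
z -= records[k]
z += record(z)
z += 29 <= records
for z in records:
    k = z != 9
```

4

Transformed code:
vals = (vals - 12) * ((30 > 23) - 12)
vals = 29 * records + (k - 12)
if vals > z:
    if vals > vals and vals >= records:
        records = 18 * records % 22
    else:
        k -= 18
vals -= k <= k
z -= records[k]
z += record(z)
z += 29 <= records
for z in records:
    k = z != 9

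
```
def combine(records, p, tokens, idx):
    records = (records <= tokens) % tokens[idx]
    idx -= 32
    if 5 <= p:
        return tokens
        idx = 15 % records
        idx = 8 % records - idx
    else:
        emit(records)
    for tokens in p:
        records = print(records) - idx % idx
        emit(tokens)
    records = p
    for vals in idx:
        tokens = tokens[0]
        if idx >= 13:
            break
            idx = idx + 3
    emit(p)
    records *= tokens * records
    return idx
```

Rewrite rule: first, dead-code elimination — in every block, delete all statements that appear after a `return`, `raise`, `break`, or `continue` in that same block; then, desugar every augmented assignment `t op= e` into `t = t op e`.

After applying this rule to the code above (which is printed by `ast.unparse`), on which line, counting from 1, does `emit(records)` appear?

Transformed code:
def combine(records, p, tokens, idx):
    records = (records <= tokens) % tokens[idx]
    idx = idx - 32
    if 5 <= p:
        return tokens
    else:
        emit(records)
    for tokens in p:
        records = print(records) - idx % idx
        emit(tokens)
    records = p
    for vals in idx:
        tokens = tokens[0]
        if idx >= 13:
            break
    emit(p)
    records = records * (tokens * records)
    return idx

7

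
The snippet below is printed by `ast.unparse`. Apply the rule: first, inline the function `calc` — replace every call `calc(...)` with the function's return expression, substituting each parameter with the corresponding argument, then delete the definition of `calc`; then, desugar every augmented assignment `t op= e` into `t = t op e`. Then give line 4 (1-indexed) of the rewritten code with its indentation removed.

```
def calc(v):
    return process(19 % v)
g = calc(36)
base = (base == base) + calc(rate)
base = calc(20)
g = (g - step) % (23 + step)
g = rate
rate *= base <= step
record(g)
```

Transformed code:
g = process(19 % 36)
base = (base == base) + process(19 % rate)
base = process(19 % 20)
g = (g - step) % (23 + step)
g = rate
rate = rate * (base <= step)
record(g)

g = (g - step) % (23 + step)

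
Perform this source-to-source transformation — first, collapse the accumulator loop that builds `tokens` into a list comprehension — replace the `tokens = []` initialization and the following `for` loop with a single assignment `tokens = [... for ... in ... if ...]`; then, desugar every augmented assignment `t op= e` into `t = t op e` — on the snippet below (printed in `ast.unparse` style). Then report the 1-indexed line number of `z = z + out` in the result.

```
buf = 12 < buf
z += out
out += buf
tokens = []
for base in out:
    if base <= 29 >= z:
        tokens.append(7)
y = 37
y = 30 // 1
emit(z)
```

Transformed code:
buf = 12 < buf
z = z + out
out = out + buf
tokens = [7 for base in out if base <= 29 >= z]
y = 37
y = 30 // 1
emit(z)

2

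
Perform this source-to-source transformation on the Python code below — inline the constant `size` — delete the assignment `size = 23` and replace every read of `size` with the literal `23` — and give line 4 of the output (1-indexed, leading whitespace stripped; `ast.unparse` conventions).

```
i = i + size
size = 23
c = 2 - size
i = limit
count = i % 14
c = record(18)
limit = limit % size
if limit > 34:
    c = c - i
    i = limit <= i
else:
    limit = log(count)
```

count = i % 14

Transformed code:
i = i + 23
c = 2 - 23
i = limit
count = i % 14
c = record(18)
limit = limit % 23
if limit > 34:
    c = c - i
    i = limit <= i
else:
    limit = log(count)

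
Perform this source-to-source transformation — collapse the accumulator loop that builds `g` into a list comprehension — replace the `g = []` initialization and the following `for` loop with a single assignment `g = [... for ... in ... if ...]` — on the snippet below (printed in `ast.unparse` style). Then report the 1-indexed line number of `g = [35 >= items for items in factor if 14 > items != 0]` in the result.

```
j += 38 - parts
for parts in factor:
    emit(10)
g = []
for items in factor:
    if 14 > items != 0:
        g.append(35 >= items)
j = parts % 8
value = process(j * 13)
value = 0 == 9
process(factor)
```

Transformed code:
j += 38 - parts
for parts in factor:
    emit(10)
g = [35 >= items for items in factor if 14 > items != 0]
j = parts % 8
value = process(j * 13)
value = 0 == 9
process(factor)

4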